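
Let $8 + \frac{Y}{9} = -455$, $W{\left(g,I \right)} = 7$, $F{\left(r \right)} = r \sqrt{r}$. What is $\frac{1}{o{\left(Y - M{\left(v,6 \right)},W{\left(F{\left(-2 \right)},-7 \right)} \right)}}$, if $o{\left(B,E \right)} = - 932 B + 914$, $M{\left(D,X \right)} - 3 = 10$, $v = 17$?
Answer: $\frac{1}{3896674} \approx 2.5663 \cdot 10^{-7}$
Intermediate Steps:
$F{\left(r \right)} = r^{\frac{3}{2}}$
$M{\left(D,X \right)} = 13$ ($M{\left(D,X \right)} = 3 + 10 = 13$)
$Y = -4167$ ($Y = -72 + 9 \left(-455\right) = -72 - 4095 = -4167$)
$o{\left(B,E \right)} = 914 - 932 B$
$\frac{1}{o{\left(Y - M{\left(v,6 \right)},W{\left(F{\left(-2 \right)},-7 \right)} \right)}} = \frac{1}{914 - 932 \left(-4167 - 13\right)} = \frac{1}{914 - -3895760} = \frac{1}{914 + 3895760} = \frac{1}{3896674}$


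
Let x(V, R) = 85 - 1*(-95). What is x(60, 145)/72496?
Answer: 45/18124 ≈ 0.0024829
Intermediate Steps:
x(V, R) = 180 (x(V, R) = 85 + 95 = 180)
x(60, 145)/72496 = 180/72496 = 180*(1/72496) = 45/18124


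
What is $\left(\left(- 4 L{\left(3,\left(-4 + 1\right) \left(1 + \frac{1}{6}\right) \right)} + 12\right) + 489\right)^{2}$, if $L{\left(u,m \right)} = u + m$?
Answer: $253009$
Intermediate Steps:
$L{\left(u,m \right)} = m + u$
$\left(\left(- 4 L{\left(3,\left(-4 + 1\right) \left(1 + \frac{1}{6}\right) \right)} + 12\right) + 489\right)^{2} = \left(\left(- 4 \left(\left(-4 + 1\right) \left(1 + \frac{1}{6}\right) + 3\right) + 12\right) + 489\right)^{2} = \left(\left(- 4 \left(- 3 \left(1 + \frac{1}{6}\right) + 3\right) + 12\right) + 489\right)^{2} = \left(\left(- 4 \left(\left(-3\right) \frac{7}{6} + 3\right) + 12\right) + 489\right)^{2} = \left(\left(- 4 \left(- \frac{7}{2} + 3\right) + 12\right) + 489\right)^{2} = \left(\left(\left(-4\right) \left(- \frac{1}{2}\right) + 12\right) + 489\right)^{2} = \left(\left(2 + 12\right) + 489\right)^{2} = \left(14 + 489\right)^{2} = 503^{2} = 253009$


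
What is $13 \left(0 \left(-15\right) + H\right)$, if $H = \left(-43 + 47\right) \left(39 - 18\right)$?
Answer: $1092$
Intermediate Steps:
$H = 84$ ($H = 4 \cdot 21 = 84$)
$13 \left(0 \left(-15\right) + H\right) = 13 \left(0 \left(-15\right) + 84\right) = 13 \left(0 + 84\right) = 13 \cdot 84 = 1092$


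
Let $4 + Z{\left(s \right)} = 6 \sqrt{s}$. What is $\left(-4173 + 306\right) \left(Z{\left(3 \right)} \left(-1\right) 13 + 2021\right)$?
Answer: $-8016291 + 301626 \sqrt{3} \approx -7.4939 \cdot 10^{6}$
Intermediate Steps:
$Z{\left(s \right)} = -4 + 6 \sqrt{s}$
$\left(-4173 + 306\right) \left(Z{\left(3 \right)} \left(-1\right) 13 + 2021\right) = \left(-4173 + 306\right) \left(\left(-4 + 6 \sqrt{3}\right) \left(-1\right) 13 + 2021\right) = - 3867 \left(\left(4 - 6 \sqrt{3}\right) 13 + 2021\right) = - 3867 \left(\left(52 - 78 \sqrt{3}\right) + 2021\right) = - 3867 \left(2073 - 78 \sqrt{3}\right) = -8016291 + 301626 \sqrt{3}$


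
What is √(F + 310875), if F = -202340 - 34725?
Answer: 11*√610 ≈ 271.68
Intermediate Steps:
F = -237065
√(F + 310875) = √(-237065 + 310875) = √73810 = 11*√610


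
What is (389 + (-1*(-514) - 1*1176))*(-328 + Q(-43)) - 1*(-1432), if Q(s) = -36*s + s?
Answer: -319889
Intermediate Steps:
Q(s) = -35*s
(389 + (-1*(-514) - 1*1176))*(-328 + Q(-43)) - 1*(-1432) = (389 + (-1*(-514) - 1*1176))*(-328 - 35*(-43)) - 1*(-1432) = (389 + (514 - 1176))*(-328 + 1505) + 1432 = (389 - 662)*1177 + 1432 = -273*1177 + 1432 = -321321 + 1432 = -319889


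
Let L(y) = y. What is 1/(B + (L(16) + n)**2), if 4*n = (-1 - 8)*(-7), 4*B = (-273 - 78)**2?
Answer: 16/508933 ≈ 3.1438e-5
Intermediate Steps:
B = 123201/4 (B = (-273 - 78)**2/4 = (1/4)*(-351)**2 = (1/4)*123201 = 123201/4 ≈ 30800.)
n = 63/4 (n = ((-1 - 8)*(-7))/4 = (-9*(-7))/4 = (1/4)*63 = 63/4 ≈ 15.750)
1/(B + (L(16) + n)**2) = 1/(123201/4 + (16 + 63/4)**2) = 1/(123201/4 + (127/4)**2) = 1/(123201/4 + 16129/16) = 1/(508933/16) = 16/508933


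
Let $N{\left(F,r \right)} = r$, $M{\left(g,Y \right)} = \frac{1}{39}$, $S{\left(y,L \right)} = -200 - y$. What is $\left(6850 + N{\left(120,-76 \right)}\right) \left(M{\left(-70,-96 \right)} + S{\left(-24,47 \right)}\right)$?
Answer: $- \frac{15496654}{13} \approx -1.1921 \cdot 10^{6}$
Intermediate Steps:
$M{\left(g,Y \right)} = \frac{1}{39}$
$\left(6850 + N{\left(120,-76 \right)}\right) \left(M{\left(-70,-96 \right)} + S{\left(-24,47 \right)}\right) = \left(6850 - 76\right) \left(\frac{1}{39} - 176\right) = 6774 \left(\frac{1}{39} + \left(-200 + 24\right)\right) = 6774 \left(\frac{1}{39} - 176\right) = 6774 \left(- \frac{6863}{39}\right) = - \frac{15496654}{13}$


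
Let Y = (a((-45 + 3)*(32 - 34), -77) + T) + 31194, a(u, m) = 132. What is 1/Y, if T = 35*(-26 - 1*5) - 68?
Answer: 1/30173 ≈ 3.3142e-5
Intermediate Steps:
T = -1153 (T = 35*(-26 - 5) - 68 = 35*(-31) - 68 = -1085 - 68 = -1153)
Y = 30173 (Y = (132 - 1153) + 31194 = -1021 + 31194 = 30173)
1/Y = 1/30173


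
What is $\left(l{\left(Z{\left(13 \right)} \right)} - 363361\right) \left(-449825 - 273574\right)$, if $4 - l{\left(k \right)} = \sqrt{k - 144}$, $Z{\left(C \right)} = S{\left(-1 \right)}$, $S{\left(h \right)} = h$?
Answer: $262852090443 + 723399 i \sqrt{145} \approx 2.6285 \cdot 10^{11} + 8.7109 \cdot 10^{6} i$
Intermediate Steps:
$Z{\left(C \right)} = -1$
$l{\left(k \right)} = 4 - \sqrt{-144 + k}$ ($l{\left(k \right)} = 4 - \sqrt{k - 144} = 4 - \sqrt{-144 + k}$)
$\left(l{\left(Z{\left(13 \right)} \right)} - 363361\right) \left(-449825 - 273574\right) = \left(\left(4 - \sqrt{-144 - 1}\right) - 363361\right) \left(-449825 - 273574\right) = \left(\left(4 - \sqrt{-145}\right) - 363361\right) \left(-723399\right) = \left(\left(4 - i \sqrt{145}\right) - 363361\right) \left(-723399\right) = \left(-363357 - i \sqrt{145}\right) \left(-723399\right) = 262852090443 + 723399 i \sqrt{145}$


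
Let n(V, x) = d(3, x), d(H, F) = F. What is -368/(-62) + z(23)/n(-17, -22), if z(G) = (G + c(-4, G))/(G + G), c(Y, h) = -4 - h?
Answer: 46583/7843 ≈ 5.9394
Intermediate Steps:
n(V, x) = x
z(G) = -2/G (z(G) = (G + (-4 - G))/(G + G) = -4*1/(2*G) = -2/G)
-368/(-62) + z(23)/n(-17, -22) = -368/(-62) - 2/23/(-22) = -368*(-1/62) - 2*1/23*(-1/22) = 184/31 - 2/23*(-1/22) = 184/31 + 1/253 = 46583/7843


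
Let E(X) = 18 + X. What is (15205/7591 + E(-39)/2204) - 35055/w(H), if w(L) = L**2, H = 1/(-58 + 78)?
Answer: -234595935055591/16730564 ≈ -1.4022e+7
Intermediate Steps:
H = 1/20 ≈ 0.050000
(15205/7591 + E(-39)/2204) - 35055/w(H) = (15205/7591 + (18 - 39)/2204) - 35055/((1/20)**2) = (15205*(1/7591) - 21*1/2204) - 35055/1/400 = (15205/7591 - 21/2204) - 35055*400 = 33352409/16730564 - 14022000 = -234595935055591/16730564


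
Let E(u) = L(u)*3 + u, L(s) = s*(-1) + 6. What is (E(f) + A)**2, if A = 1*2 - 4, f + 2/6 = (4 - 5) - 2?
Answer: 4624/9 ≈ 513.78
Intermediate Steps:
L(s) = 6 - s (L(s) = -s + 6 = 6 - s)
f = -10/3 (f = -1/3 + ((4 - 5) - 2) = -1/3 + (-1 - 2) = -1/3 - 3 = -10/3 ≈ -3.3333)
A = -2 (A = 2 - 4 = -2)
E(u) = 18 - 2*u (E(u) = (6 - u)*3 + u = (18 - 3*u) + u = 18 - 2*u)
(E(f) + A)**2 = ((18 - 2*(-10/3)) - 2)**2 = ((18 + 20/3) - 2)**2 = (74/3 - 2)**2 = (68/3)**2 = 4624/9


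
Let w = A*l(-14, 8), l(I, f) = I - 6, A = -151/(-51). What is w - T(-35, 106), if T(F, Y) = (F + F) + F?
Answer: 2335/51 ≈ 45.784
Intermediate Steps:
T(F, Y) = 3*F (T(F, Y) = 2*F + F = 3*F)
A = 151/51 (A = -151*(-1/51) = 151/51 ≈ 2.9608)
l(I, f) = -6 + I
w = -3020/51 (w = 151*(-6 - 14)/51 = (151/51)*(-20) = -3020/51 ≈ -59.216)
w - T(-35, 106) = -3020/51 - 3*(-35) = -3020/51 - 1*(-105) = -3020/51 + 105 = 2335/51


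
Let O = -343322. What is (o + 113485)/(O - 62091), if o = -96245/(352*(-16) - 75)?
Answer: -647755140/2313691991 ≈ -0.27997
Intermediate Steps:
o = 96245/5707 (o = -96245/(-5632 - 75) = -96245/(-5707) = -96245*(-1/5707) = 96245/5707 ≈ 16.864)
(o + 113485)/(O - 62091) = (96245/5707 + 113485)/(-343322 - 62091) = (647755140/5707)/(-405413) = (647755140/5707)*(-1/405413) = -647755140/2313691991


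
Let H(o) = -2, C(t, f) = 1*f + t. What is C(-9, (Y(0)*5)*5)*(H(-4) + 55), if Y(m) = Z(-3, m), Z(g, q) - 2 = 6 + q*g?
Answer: 10123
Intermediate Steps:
Z(g, q) = 8 + g*q (Z(g, q) = 2 + (6 + q*g) = 2 + (6 + g*q) = 8 + g*q)
Y(m) = 8 - 3*m
C(t, f) = f + t
C(-9, (Y(0)*5)*5)*(H(-4) + 55) = (((8 - 3*0)*5)*5 - 9)*(-2 + 55) = (((8 + 0)*5)*5 - 9)*53 = ((8*5)*5 - 9)*53 = (40*5 - 9)*53 = (200 - 9)*53 = 191*53 = 10123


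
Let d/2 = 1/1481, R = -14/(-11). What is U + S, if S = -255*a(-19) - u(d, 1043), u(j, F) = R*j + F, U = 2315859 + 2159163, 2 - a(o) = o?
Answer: 72798353556/16291 ≈ 4.4686e+6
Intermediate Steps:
a(o) = 2 - o
U = 4475022
R = 14/11 (R = -14*(-1/11) = 14/11 ≈ 1.2727)
d = 2/1481 ≈ 0.0013504
u(j, F) = F + 14*j/11 (u(j, F) = 14*j/11 + F = F + 14*j/11)
S = -104229846/16291 (S = -255*(2 - 1*(-19)) - (1043 + (14/11)*(2/1481)) = -255*(2 + 19) - (1043 + 28/16291) = -255*21 - 1*16991541/16291 = -5355 - 16991541/16291 = -104229846/16291 ≈ -6398.0)
U + S = 4475022 - 104229846/16291 = 72798353556/16291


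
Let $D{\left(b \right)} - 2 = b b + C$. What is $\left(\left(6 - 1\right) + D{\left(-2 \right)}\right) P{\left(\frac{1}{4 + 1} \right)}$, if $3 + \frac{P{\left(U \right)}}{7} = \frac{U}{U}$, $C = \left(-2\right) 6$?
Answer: $14$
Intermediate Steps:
$C = -12$
$D{\left(b \right)} = -10 + b^{2}$ ($D{\left(b \right)} = 2 + \left(b b - 12\right) = 2 + \left(b^{2} - 12\right) = 2 + \left(-12 + b^{2}\right) = -10 + b^{2}$)
$P{\left(U \right)} = -14$ ($P{\left(U \right)} = -21 + 7 \frac{U}{U} = -21 + 7 \cdot 1 = -21 + 7 = -14$)
$\left(\left(6 - 1\right) + D{\left(-2 \right)}\right) P{\left(\frac{1}{4 + 1} \right)} = \left(\left(6 - 1\right) - \left(10 - \left(-2\right)^{2}\right)\right) \left(-14\right) = \left(\left(6 - 1\right) + \left(-10 + 4\right)\right) \left(-14\right) = \left(5 - 6\right) \left(-14\right) = \left(-1\right) \left(-14\right) = 14$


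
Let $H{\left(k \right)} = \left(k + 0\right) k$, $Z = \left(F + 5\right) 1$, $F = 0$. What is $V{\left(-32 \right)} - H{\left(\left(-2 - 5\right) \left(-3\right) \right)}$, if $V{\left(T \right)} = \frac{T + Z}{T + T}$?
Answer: $- \frac{28197}{64} \approx -440.58$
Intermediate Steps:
$Z = 5$ ($Z = \left(0 + 5\right) 1 = 5 \cdot 1 = 5$)
$V{\left(T \right)} = \frac{5 + T}{2 T}$ ($V{\left(T \right)} = \frac{T + 5}{T + T} = \frac{5 + T}{2 T}$)
$H{\left(k \right)} = k^{2}$ ($H{\left(k \right)} = k k = k^{2}$)
$V{\left(-32 \right)} - H{\left(\left(-2 - 5\right) \left(-3\right) \right)} = \frac{5 - 32}{2 \left(-32\right)} - \left(\left(-2 - 5\right) \left(-3\right)\right)^{2} = \frac{1}{2} \left(- \frac{1}{32}\right) \left(-27\right) - \left(\left(-7\right) \left(-3\right)\right)^{2} = \frac{27}{64} - 21^{2} = \frac{27}{64} - 441 = - \frac{28197}{64}$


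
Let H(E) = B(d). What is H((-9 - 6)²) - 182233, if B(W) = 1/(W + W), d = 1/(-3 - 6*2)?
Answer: -364481/2 ≈ -1.8224e+5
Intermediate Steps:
d = -1/15 (d = 1/(-3 - 1*12) = 1/(-3 - 12) = 1/(-15) = -1/15 ≈ -0.066667)
B(W) = 1/(2*W)
H(E) = -15/2 (H(E) = 1/(2*(-1/15)) = (½)*(-15) = -15/2)
H((-9 - 6)²) - 182233 = -15/2 - 182233 = -364481/2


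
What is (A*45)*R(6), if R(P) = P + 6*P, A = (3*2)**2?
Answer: 68040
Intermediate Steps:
A = 36 (A = 6**2 = 36)
R(P) = 7*P
(A*45)*R(6) = (36*45)*(7*6) = 1620*42 = 68040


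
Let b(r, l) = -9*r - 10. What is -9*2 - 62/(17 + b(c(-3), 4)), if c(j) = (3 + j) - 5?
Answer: -499/26 ≈ -19.192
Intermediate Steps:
c(j) = -2 + j
b(r, l) = -10 - 9*r
-9*2 - 62/(17 + b(c(-3), 4)) = -9*2 - 62/(17 + (-10 - 9*(-2 - 3))) = -18 - 62/(17 + (-10 - 9*(-5))) = -18 - 62/(17 + (-10 + 45)) = -18 - 62/(17 + 35) = -18 - 62/52 = -18 + (1/52)*(-62) = -18 - 31/26 = -499/26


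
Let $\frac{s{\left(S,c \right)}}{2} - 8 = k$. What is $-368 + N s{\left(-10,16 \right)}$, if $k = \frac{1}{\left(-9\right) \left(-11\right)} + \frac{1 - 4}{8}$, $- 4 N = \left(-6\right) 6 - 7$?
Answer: $- \frac{322891}{1584} \approx -203.85$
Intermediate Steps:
$N = \frac{43}{4}$ ($N = - \frac{\left(-6\right) 6 - 7}{4} = - \frac{-36 - 7}{4} = \left(- \frac{1}{4}\right) \left(-43\right) = \frac{43}{4} \approx 10.75$)
$k = - \frac{289}{792}$ ($k = \left(- \frac{1}{9}\right) \left(- \frac{1}{11}\right) - \frac{3}{8} = \frac{1}{99} - \frac{3}{8} = - \frac{289}{792} \approx -0.3649$)
$s{\left(S,c \right)} = \frac{6047}{396}$ ($s{\left(S,c \right)} = 16 + 2 \left(- \frac{289}{792}\right) = 16 - \frac{289}{396} = \frac{6047}{396}$)
$-368 + N s{\left(-10,16 \right)} = -368 + \frac{43}{4} \cdot \frac{6047}{396} = -368 + \frac{260021}{1584} = - \frac{322891}{1584}$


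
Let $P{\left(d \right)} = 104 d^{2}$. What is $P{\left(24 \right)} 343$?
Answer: $20547072$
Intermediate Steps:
$P{\left(24 \right)} 343 = 104 \cdot 24^{2} \cdot 343 = 104 \cdot 576 \cdot 343 = 59904 \cdot 343 = 20547072$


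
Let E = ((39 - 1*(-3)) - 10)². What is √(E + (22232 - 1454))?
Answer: √21802 ≈ 147.66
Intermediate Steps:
E = 1024 (E = ((39 + 3) - 10)² = (42 - 10)² = 32² = 1024)
√(E + (22232 - 1454)) = √(1024 + (22232 - 1454)) = √(1024 + 20778) = √21802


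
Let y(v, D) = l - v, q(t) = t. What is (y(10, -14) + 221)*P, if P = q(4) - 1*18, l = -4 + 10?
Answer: -3038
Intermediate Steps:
l = 6
y(v, D) = 6 - v
P = -14 (P = 4 - 1*18 = 4 - 18 = -14)
(y(10, -14) + 221)*P = ((6 - 1*10) + 221)*(-14) = ((6 - 10) + 221)*(-14) = (-4 + 221)*(-14) = 217*(-14) = -3038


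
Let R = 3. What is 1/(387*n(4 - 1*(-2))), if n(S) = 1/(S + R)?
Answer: 1/43 ≈ 0.023256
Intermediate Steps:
n(S) = 1/(3 + S) (n(S) = 1/(S + 3) = 1/(3 + S))
1/(387*n(4 - 1*(-2))) = 1/(387/(3 + (4 - 1*(-2)))) = 1/(387/(3 + (4 + 2))) = 1/(387/(3 + 6)) = 1/(387/9) = 1/(387*(⅑)) = 1/43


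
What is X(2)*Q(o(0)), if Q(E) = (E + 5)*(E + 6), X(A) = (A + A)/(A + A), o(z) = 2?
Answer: 56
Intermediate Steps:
X(A) = 1 (X(A) = (2*A)/((2*A)) = (2*A)*(1/(2*A)) = 1)
Q(E) = (5 + E)*(6 + E)
X(2)*Q(o(0)) = 1*(30 + 2**2 + 11*2) = 1*(30 + 4 + 22) = 1*56 = 56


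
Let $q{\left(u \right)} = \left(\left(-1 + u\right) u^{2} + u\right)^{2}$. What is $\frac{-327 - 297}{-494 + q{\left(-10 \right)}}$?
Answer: $- \frac{312}{615803} \approx -0.00050666$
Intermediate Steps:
$q{\left(u \right)} = \left(u + u^{2} \left(-1 + u\right)\right)^{2}$ ($q{\left(u \right)} = \left(u^{2} \left(-1 + u\right) + u\right)^{2} = \left(u + u^{2} \left(-1 + u\right)\right)^{2}$)
$\frac{-327 - 297}{-494 + q{\left(-10 \right)}} = \frac{-327 - 297}{-494 + \left(-10\right)^{2} \left(1 + \left(-10\right)^{2} - -10\right)^{2}} = - \frac{624}{-494 + 100 \left(1 + 100 + 10\right)^{2}} = - \frac{624}{-494 + 100 \cdot 111^{2}} = - \frac{624}{-494 + 100 \cdot 12321} = - \frac{624}{-494 + 1232100} = - \frac{624}{1231606} = \left(-624\right) \frac{1}{1231606} = - \frac{312}{615803}$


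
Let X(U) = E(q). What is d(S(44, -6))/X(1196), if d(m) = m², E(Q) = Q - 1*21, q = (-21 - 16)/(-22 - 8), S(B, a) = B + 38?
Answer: -201720/593 ≈ -340.17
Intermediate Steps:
S(B, a) = 38 + B
q = 37/30 (q = -37/(-30) = -37*(-1/30) = 37/30 ≈ 1.2333)
E(Q) = -21 + Q (E(Q) = Q - 21 = -21 + Q)
X(U) = -593/30 (X(U) = -21 + 37/30 = -593/30)
d(S(44, -6))/X(1196) = (38 + 44)²/(-593/30) = 82²*(-30/593) = 6724*(-30/593) = -201720/593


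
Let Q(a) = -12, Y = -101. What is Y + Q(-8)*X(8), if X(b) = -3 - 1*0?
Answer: -65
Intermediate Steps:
X(b) = -3 (X(b) = -3 + 0 = -3)
Y + Q(-8)*X(8) = -101 - 12*(-3) = -101 + 36 = -65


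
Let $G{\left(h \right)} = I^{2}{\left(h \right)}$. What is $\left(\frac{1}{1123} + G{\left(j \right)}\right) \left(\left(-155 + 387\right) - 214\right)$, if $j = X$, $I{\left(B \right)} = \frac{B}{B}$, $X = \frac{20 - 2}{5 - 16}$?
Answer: $\frac{20232}{1123} \approx 18.016$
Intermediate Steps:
$X = - \frac{18}{11}$ ($X = \frac{18}{-11} = 18 \left(- \frac{1}{11}\right) = - \frac{18}{11} \approx -1.6364$)
$I{\left(B \right)} = 1$
$j = - \frac{18}{11} \approx -1.6364$
$G{\left(h \right)} = 1$ ($G{\left(h \right)} = 1^{2} = 1$)
$\left(\frac{1}{1123} + G{\left(j \right)}\right) \left(\left(-155 + 387\right) - 214\right) = \left(\frac{1}{1123} + 1\right) \left(\left(-155 + 387\right) - 214\right) = \left(\frac{1}{1123} + 1\right) \left(232 - 214\right) = \frac{1124}{1123} \cdot 18 = \frac{20232}{1123}$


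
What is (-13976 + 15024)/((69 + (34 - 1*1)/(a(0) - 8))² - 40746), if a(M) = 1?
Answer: -25676/897027 ≈ -0.028623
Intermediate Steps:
(-13976 + 15024)/((69 + (34 - 1*1)/(a(0) - 8))² - 40746) = (-13976 + 15024)/((69 + (34 - 1*1)/(1 - 8))² - 40746) = 1048/((69 + (34 - 1)/(-7))² - 40746) = 1048/((69 + 33*(-⅐))² - 40746) = 1048/((69 - 33/7)² - 40746) = 1048/((450/7)² - 40746) = 1048/(202500/49 - 40746) = 1048/(-1794054/49) = 1048*(-49/1794054) = -25676/897027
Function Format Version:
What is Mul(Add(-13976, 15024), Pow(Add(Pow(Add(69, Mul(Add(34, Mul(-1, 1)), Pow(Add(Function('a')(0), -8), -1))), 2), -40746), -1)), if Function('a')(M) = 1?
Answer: Rational(-25676, 897027) ≈ -0.028623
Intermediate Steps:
Mul(Add(-13976, 15024), Pow(Add(Pow(Add(69, Mul(Add(34, Mul(-1, 1)), Pow(Add(Function('a')(0), -8), -1))), 2), -40746), -1)) = Mul(Add(-13976, 15024), Pow(Add(Pow(Add(69, Mul(Add(34, Mul(-1, 1)), Pow(Add(1, -8), -1))), 2), -40746), -1)) = Mul(1048, Pow(Add(Pow(Add(69, Mul(Add(34, -1), Pow(-7, -1))), 2), -40746), -1)) = Mul(1048, Pow(Add(Pow(Add(69, Mul(33, Rational(-1, 7))), 2), -40746), -1)) = Mul(1048, Pow(Add(Pow(Add(69, Rational(-33, 7)), 2), -40746), -1)) = Mul(1048, Pow(Add(Pow(Rational(450, 7), 2), -40746), -1)) = Mul(1048, Pow(Add(Rational(202500, 49), -40746), -1)) = Mul(1048, Pow(Rational(-1794054, 49), -1)) = Mul(1048, Rational(-49, 1794054)) = Rational(-25676, 897027)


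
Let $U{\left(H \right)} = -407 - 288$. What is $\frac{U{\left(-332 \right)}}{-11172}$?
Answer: $\frac{695}{11172} \approx 0.062209$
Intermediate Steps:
$U{\left(H \right)} = -695$
$\frac{U{\left(-332 \right)}}{-11172} = - \frac{695}{-11172} = \left(-695\right) \left(- \frac{1}{11172}\right) = \frac{695}{11172}$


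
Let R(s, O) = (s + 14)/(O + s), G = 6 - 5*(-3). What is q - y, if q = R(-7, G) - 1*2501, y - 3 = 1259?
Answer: -7525/2 ≈ -3762.5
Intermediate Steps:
y = 1262 (y = 3 + 1259 = 1262)
G = 21 (G = 6 + 15 = 21)
R(s, O) = (14 + s)/(O + s)
q = -5001/2 (q = (14 - 7)/(21 - 7) - 1*2501 = 7/14 - 2501 = (1/14)*7 - 2501 = ½ - 2501 = -5001/2 ≈ -2500.5)
q - y = -5001/2 - 1*1262 = -5001/2 - 1262 = -7525/2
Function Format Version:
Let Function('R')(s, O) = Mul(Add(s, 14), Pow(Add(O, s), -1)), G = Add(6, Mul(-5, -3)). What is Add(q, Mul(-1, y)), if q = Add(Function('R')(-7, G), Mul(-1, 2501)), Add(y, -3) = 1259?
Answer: Rational(-7525, 2) ≈ -3762.5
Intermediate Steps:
y = 1262 (y = Add(3, 1259) = 1262)
G = 21 (G = Add(6, 15) = 21)
Function('R')(s, O) = Mul(Pow(Add(O, s), -1), Add(14, s)) (Function('R')(s, O) = Mul(Add(14, s), Pow(Add(O, s), -1)) = Mul(Pow(Add(O, s), -1), Add(14, s)))
q = Rational(-5001, 2) (q = Add(Mul(Pow(Add(21, -7), -1), Add(14, -7)), Mul(-1, 2501)) = Add(Mul(Pow(14, -1), 7), -2501) = Add(Mul(Rational(1, 14), 7), -2501) = Add(Rational(1, 2), -2501) = Rational(-5001, 2) ≈ -2500.5)
Add(q, Mul(-1, y)) = Add(Rational(-5001, 2), Mul(-1, 1262)) = Add(Rational(-5001, 2), -1262) = Rational(-7525, 2)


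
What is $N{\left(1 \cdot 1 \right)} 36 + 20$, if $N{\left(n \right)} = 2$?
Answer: $92$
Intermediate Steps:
$N{\left(1 \cdot 1 \right)} 36 + 20 = 2 \cdot 36 + 20 = 72 + 20 = 92$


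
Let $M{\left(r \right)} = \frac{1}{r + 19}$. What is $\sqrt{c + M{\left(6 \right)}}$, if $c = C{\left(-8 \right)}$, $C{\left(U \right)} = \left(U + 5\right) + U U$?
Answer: $\frac{\sqrt{1526}}{5} \approx 7.8128$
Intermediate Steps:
$C{\left(U \right)} = 5 + U + U^{2}$ ($C{\left(U \right)} = \left(5 + U\right) + U^{2} = 5 + U + U^{2}$)
$c = 61$ ($c = 5 - 8 + \left(-8\right)^{2} = 5 - 8 + 64 = 61$)
$M{\left(r \right)} = \frac{1}{19 + r}$
$\sqrt{c + M{\left(6 \right)}} = \sqrt{61 + \frac{1}{19 + 6}} = \sqrt{61 + \frac{1}{25}} = \sqrt{\frac{1526}{25}} = \frac{\sqrt{1526}}{5}$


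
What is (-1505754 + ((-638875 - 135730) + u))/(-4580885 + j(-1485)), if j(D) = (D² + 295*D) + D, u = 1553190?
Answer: 727169/2815220 ≈ 0.25830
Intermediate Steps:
j(D) = D² + 296*D
(-1505754 + ((-638875 - 135730) + u))/(-4580885 + j(-1485)) = (-1505754 + ((-638875 - 135730) + 1553190))/(-4580885 - 1485*(296 - 1485)) = (-1505754 + (-774605 + 1553190))/(-4580885 - 1485*(-1189)) = (-1505754 + 778585)/(-4580885 + 1765665) = -727169/(-2815220) = -727169*(-1/2815220) = 727169/2815220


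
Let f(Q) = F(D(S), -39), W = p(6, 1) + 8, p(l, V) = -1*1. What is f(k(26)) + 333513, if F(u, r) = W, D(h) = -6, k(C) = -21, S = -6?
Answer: 333520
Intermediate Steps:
p(l, V) = -1
W = 7 (W = -1 + 8 = 7)
F(u, r) = 7
f(Q) = 7
f(k(26)) + 333513 = 7 + 333513 = 333520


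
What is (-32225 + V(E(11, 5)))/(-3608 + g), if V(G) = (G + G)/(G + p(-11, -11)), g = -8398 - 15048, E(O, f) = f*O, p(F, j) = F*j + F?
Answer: 96673/81162 ≈ 1.1911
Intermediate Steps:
p(F, j) = F + F*j
E(O, f) = O*f
g = -23446
V(G) = 2*G/(110 + G) (V(G) = (G + G)/(G - 11*(1 - 11)) = (2*G)/(G - 11*(-10)) = (2*G)/(G + 110) = (2*G)/(110 + G) = 2*G/(110 + G))
(-32225 + V(E(11, 5)))/(-3608 + g) = (-32225 + 2*(11*5)/(110 + 11*5))/(-3608 - 23446) = (-32225 + 2*55/(110 + 55))/(-27054) = (-32225 + 2*55/165)*(-1/27054) = (-32225 + 2*55*(1/165))*(-1/27054) = (-32225 + ⅔)*(-1/27054) = -96673/3*(-1/27054) = 96673/81162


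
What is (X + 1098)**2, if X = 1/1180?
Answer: 1678685600881/1392400 ≈ 1.2056e+6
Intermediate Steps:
X = 1/1180 ≈ 0.00084746
(X + 1098)**2 = (1/1180 + 1098)**2 = (1295641/1180)**2 = 1678685600881/1392400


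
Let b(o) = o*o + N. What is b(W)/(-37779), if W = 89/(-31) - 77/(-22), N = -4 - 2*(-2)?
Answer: -507/48407492 ≈ -1.0474e-5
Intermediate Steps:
N = 0 (N = -4 + 4 = 0)
W = 39/62 (W = 89*(-1/31) - 77*(-1/22) = -89/31 + 7/2 = 39/62 ≈ 0.62903)
b(o) = o² (b(o) = o*o + 0 = o² + 0 = o²)
b(W)/(-37779) = (39/62)²/(-37779) = (1521/3844)*(-1/37779) = -507/48407492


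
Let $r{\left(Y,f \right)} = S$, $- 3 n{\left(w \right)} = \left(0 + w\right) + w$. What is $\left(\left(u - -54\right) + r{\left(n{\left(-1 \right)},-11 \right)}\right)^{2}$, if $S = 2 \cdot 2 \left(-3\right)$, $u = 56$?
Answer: $9604$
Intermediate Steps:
$n{\left(w \right)} = - \frac{2 w}{3}$ ($n{\left(w \right)} = - \frac{\left(0 + w\right) + w}{3} = - \frac{w + w}{3} = - \frac{2 w}{3}$)
$S = -12$ ($S = 4 \left(-3\right) = -12$)
$r{\left(Y,f \right)} = -12$
$\left(\left(u - -54\right) + r{\left(n{\left(-1 \right)},-11 \right)}\right)^{2} = \left(\left(56 - -54\right) - 12\right)^{2} = \left(\left(56 + 54\right) - 12\right)^{2} = \left(110 - 12\right)^{2} = 98^{2} = 9604$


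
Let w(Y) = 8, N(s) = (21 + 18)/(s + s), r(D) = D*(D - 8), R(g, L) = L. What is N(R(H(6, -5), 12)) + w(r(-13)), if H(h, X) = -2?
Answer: 77/8 ≈ 9.6250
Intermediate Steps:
r(D) = D*(-8 + D)
N(s) = 39/(2*s) (N(s) = 39/((2*s)) = 39*(1/(2*s)) = 39/(2*s))
N(R(H(6, -5), 12)) + w(r(-13)) = (39/2)/12 + 8 = (39/2)*(1/12) + 8 = 13/8 + 8 = 77/8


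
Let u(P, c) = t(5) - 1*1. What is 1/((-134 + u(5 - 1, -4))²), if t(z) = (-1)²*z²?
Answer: 1/12100 ≈ 8.2645e-5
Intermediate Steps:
t(z) = z² (t(z) = 1*z² = z²)
u(P, c) = 24 (u(P, c) = 5² - 1*1 = 25 - 1 = 24)
1/((-134 + u(5 - 1, -4))²) = 1/((-134 + 24)²) = 1/((-110)²) = 1/12100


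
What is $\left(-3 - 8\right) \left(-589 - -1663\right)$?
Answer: $-11814$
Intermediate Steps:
$\left(-3 - 8\right) \left(-589 - -1663\right) = \left(-3 - 8\right) \left(-589 + 1663\right) = \left(-11\right) 1074 = -11814$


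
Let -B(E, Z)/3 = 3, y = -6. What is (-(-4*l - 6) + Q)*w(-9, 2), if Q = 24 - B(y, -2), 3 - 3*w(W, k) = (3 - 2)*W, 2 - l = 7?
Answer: 76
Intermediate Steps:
l = -5 (l = 2 - 1*7 = 2 - 7 = -5)
B(E, Z) = -9 (B(E, Z) = -3*3 = -9)
w(W, k) = 1 - W/3 (w(W, k) = 1 - (3 - 2)*W/3 = 1 - W/3)
Q = 33 (Q = 24 - 1*(-9) = 24 + 9 = 33)
(-(-4*l - 6) + Q)*w(-9, 2) = (-(-4*(-5) - 6) + 33)*(1 - ⅓*(-9)) = (-(20 - 6) + 33)*(1 + 3) = (-1*14 + 33)*4 = (-14 + 33)*4 = 19*4 = 76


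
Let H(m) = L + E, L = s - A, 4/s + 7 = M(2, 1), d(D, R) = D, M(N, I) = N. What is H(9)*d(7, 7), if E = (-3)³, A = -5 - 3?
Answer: -693/5 ≈ -138.60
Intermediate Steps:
s = -⅘ (s = 4/(-7 + 2) = 4/(-5) = 4*(-⅕) = -⅘ ≈ -0.80000)
A = -8
E = -27
L = 36/5 (L = -⅘ - 1*(-8) = -⅘ + 8 = 36/5 ≈ 7.2000)
H(m) = -99/5 (H(m) = 36/5 - 27 = -99/5)
H(9)*d(7, 7) = -99/5*7 = -693/5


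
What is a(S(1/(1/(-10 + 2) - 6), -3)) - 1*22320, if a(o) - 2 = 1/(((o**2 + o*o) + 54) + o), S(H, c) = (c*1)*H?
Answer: -2945571875/131982 ≈ -22318.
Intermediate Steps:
S(H, c) = H*c (S(H, c) = c*H = H*c)
a(o) = 2 + 1/(54 + o + 2*o**2) (a(o) = 2 + 1/(((o**2 + o*o) + 54) + o) = 2 + 1/(((o**2 + o**2) + 54) + o) = 2 + 1/((2*o**2 + 54) + o) = 2 + 1/((54 + 2*o**2) + o) = 2 + 1/(54 + o + 2*o**2))
a(S(1/(1/(-10 + 2) - 6), -3)) - 1*22320 = (109 + 2*(-3/(1/(-10 + 2) - 6)) + 4*(-3/(1/(-10 + 2) - 6))**2)/(54 - 3/(1/(-10 + 2) - 6) + 2*(-3/(1/(-10 + 2) - 6))**2) - 1*22320 = (109 + 2*(-3/(1/(-8) - 6)) + 4*(-3/(1/(-8) - 6))**2)/(54 - 3/(1/(-8) - 6) + 2*(-3/(1/(-8) - 6))**2) - 22320 = (109 + 2*(-3/(-1/8 - 6)) + 4*(-3/(-1/8 - 6))**2)/(54 - 3/(-1/8 - 6) + 2*(-3/(-1/8 - 6))**2) - 22320 = (109 + 2*(-3/(-49/8)) + 4*(-3/(-49/8))**2)/(54 - 3/(-49/8) + 2*(-3/(-49/8))**2) - 22320 = (109 + 2*(-8/49*(-3)) + 4*(-8/49*(-3))**2)/(54 - 8/49*(-3) + 2*(-8/49*(-3))**2) - 22320 = (109 + 2*(24/49) + 4*(24/49)**2)/(54 + 24/49 + 2*(24/49)**2) - 22320 = (109 + 48/49 + 4*(576/2401))/(54 + 24/49 + 2*(576/2401)) - 22320 = (109 + 48/49 + 2304/2401)/(54 + 24/49 + 1152/2401) - 22320 = (266365/2401)/(131982/2401) - 22320 = (2401/131982)*(266365/2401) - 22320 = 266365/131982 - 22320 = -2945571875/131982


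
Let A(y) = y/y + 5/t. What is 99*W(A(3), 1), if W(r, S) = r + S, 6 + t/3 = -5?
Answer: 183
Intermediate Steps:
t = -33 (t = -18 + 3*(-5) = -18 - 15 = -33)
A(y) = 28/33 (A(y) = y/y + 5/(-33) = 1 + 5*(-1/33) = 1 - 5/33 = 28/33)
W(r, S) = S + r
99*W(A(3), 1) = 99*(1 + 28/33) = 99*(61/33) = 183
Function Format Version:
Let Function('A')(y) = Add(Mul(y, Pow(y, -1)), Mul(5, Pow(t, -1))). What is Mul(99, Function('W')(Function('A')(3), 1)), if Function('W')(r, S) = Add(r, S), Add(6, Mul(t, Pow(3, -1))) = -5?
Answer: 183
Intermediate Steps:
t = -33 (t = Add(-18, Mul(3, -5)) = Add(-18, -15) = -33)
Function('A')(y) = Rational(28, 33) (Function('A')(y) = Add(Mul(y, Pow(y, -1)), Mul(5, Pow(-33, -1))) = Add(1, Mul(5, Rational(-1, 33))) = Add(1, Rational(-5, 33)) = Rational(28, 33))
Function('W')(r, S) = Add(S, r)
Mul(99, Function('W')(Function('A')(3), 1)) = Mul(99, Add(1, Rational(28, 33))) = Mul(99, Rational(61, 33)) = 183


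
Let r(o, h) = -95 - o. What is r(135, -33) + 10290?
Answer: 10060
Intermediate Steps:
r(135, -33) + 10290 = (-95 - 1*135) + 10290 = (-95 - 135) + 10290 = -230 + 10290 = 10060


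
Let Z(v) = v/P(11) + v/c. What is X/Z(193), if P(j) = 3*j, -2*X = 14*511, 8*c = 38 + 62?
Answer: -421575/2509 ≈ -168.03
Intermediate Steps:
c = 25/2 (c = (38 + 62)/8 = (⅛)*100 = 25/2 ≈ 12.500)
X = -3577 (X = -7*511 = -½*7154 = -3577)
Z(v) = 91*v/825 (Z(v) = v/((3*11)) + v/(25/2) = v/33 + v*(2/25) = v*(1/33) + 2*v/25 = v/33 + 2*v/25 = 91*v/825)
X/Z(193) = -3577/((91/825)*193) = -3577/17563/825 = -3577*825/17563 = -421575/2509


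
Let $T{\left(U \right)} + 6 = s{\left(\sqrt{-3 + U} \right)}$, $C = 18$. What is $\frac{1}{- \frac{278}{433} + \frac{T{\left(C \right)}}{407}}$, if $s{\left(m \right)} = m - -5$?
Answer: $- \frac{20016140749}{12897376906} - \frac{76308023 \sqrt{15}}{12897376906} \approx -1.5749$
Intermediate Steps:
$s{\left(m \right)} = 5 + m$ ($s{\left(m \right)} = m + 5 = 5 + m$)
$T{\left(U \right)} = -1 + \sqrt{-3 + U}$ ($T{\left(U \right)} = -6 + \left(5 + \sqrt{-3 + U}\right) = -1 + \sqrt{-3 + U}$)
$\frac{1}{- \frac{278}{433} + \frac{T{\left(C \right)}}{407}} = \frac{1}{- \frac{278}{433} + \frac{-1 + \sqrt{-3 + 18}}{407}} = \frac{1}{\left(-278\right) \frac{1}{433} + \left(-1 + \sqrt{15}\right) \frac{1}{407}} = \frac{1}{- \frac{278}{433} - \left(\frac{1}{407} - \frac{\sqrt{15}}{407}\right)} = \frac{1}{- \frac{113579}{176231} + \frac{\sqrt{15}}{407}}$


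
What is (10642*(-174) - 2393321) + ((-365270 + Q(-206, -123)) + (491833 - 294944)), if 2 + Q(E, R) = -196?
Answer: -4413608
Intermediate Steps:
Q(E, R) = -198 (Q(E, R) = -2 - 196 = -198)
(10642*(-174) - 2393321) + ((-365270 + Q(-206, -123)) + (491833 - 294944)) = (10642*(-174) - 2393321) + ((-365270 - 198) + (491833 - 294944)) = (-1851708 - 2393321) + (-365468 + 196889) = -4245029 - 168579 = -4413608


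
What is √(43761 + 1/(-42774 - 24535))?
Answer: 2*√49564818810683/67309 ≈ 209.19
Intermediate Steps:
√(43761 + 1/(-42774 - 24535)) = √(43761 + 1/(-67309)) = √(43761 - 1/67309) = √(2945509148/67309) = 2*√49564818810683/67309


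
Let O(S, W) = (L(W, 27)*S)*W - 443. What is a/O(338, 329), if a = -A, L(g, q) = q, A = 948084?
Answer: -948084/3002011 ≈ -0.31582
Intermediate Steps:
O(S, W) = -443 + 27*S*W (O(S, W) = (27*S)*W - 443 = 27*S*W - 443 = -443 + 27*S*W)
a = -948084 (a = -1*948084 = -948084)
a/O(338, 329) = -948084/(-443 + 27*338*329) = -948084/(-443 + 3002454) = -948084/3002011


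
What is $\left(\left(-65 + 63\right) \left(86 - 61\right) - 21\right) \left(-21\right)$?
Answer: $1491$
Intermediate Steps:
$\left(\left(-65 + 63\right) \left(86 - 61\right) - 21\right) \left(-21\right) = \left(\left(-2\right) 25 - 21\right) \left(-21\right) = \left(-50 - 21\right) \left(-21\right) = \left(-71\right) \left(-21\right) = 1491$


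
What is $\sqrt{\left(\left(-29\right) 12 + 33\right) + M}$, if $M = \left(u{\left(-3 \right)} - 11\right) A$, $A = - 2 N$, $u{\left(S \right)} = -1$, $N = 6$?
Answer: $3 i \sqrt{19} \approx 13.077 i$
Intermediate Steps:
$A = -12$ ($A = \left(-2\right) 6 = -12$)
$M = 144$ ($M = \left(-1 - 11\right) \left(-12\right) = \left(-12\right) \left(-12\right) = 144$)
$\sqrt{\left(\left(-29\right) 12 + 33\right) + M} = \sqrt{\left(\left(-29\right) 12 + 33\right) + 144} = \sqrt{\left(-348 + 33\right) + 144} = \sqrt{-315 + 144} = \sqrt{-171} = 3 i \sqrt{19}$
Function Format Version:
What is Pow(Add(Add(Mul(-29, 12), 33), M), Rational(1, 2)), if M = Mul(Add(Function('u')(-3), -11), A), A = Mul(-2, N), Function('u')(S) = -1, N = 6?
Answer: Mul(3, I, Pow(19, Rational(1, 2))) ≈ Mul(13.077, I)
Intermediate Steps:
A = -12 (A = Mul(-2, 6) = -12)
M = 144 (M = Mul(Add(-1, -11), -12) = Mul(-12, -12) = 144)
Pow(Add(Add(Mul(-29, 12), 33), M), Rational(1, 2)) = Pow(Add(Add(Mul(-29, 12), 33), 144), Rational(1, 2)) = Pow(Add(Add(-348, 33), 144), Rational(1, 2)) = Pow(Add(-315, 144), Rational(1, 2)) = Pow(-171, Rational(1, 2)) = Mul(3, I, Pow(19, Rational(1, 2)))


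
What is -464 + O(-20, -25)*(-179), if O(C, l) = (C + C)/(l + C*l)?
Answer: -42648/95 ≈ -448.93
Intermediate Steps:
O(C, l) = 2*C/(l + C*l) (O(C, l) = (2*C)/(l + C*l) = 2*C/(l + C*l))
-464 + O(-20, -25)*(-179) = -464 + (2*(-20)/(-25*(1 - 20)))*(-179) = -464 + (2*(-20)*(-1/25)/(-19))*(-179) = -464 + (2*(-20)*(-1/25)*(-1/19))*(-179) = -464 - 8/95*(-179) = -464 + 1432/95 = -42648/95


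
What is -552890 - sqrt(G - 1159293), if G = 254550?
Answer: -552890 - 3*I*sqrt(100527) ≈ -5.5289e+5 - 951.18*I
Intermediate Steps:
-552890 - sqrt(G - 1159293) = -552890 - sqrt(254550 - 1159293) = -552890 - sqrt(-904743) = -552890 - 3*I*sqrt(100527)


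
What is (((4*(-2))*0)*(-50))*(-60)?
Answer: 0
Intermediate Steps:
(((4*(-2))*0)*(-50))*(-60) = (-8*0*(-50))*(-60) = (0*(-50))*(-60) = 0*(-60) = 0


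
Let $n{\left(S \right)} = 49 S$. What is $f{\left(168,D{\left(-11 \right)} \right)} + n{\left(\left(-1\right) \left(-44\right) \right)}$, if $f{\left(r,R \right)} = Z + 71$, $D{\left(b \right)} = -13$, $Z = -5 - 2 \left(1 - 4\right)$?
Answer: $2228$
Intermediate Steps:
$Z = 1$ ($Z = -5 - 2 \left(1 - 4\right) = -5 - -6 = -5 + 6 = 1$)
$f{\left(r,R \right)} = 72$ ($f{\left(r,R \right)} = 1 + 71 = 72$)
$f{\left(168,D{\left(-11 \right)} \right)} + n{\left(\left(-1\right) \left(-44\right) \right)} = 72 + 49 \left(\left(-1\right) \left(-44\right)\right) = 72 + 49 \cdot 44 = 72 + 2156 = 2228$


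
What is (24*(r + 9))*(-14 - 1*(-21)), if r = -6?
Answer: 504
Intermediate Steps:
(24*(r + 9))*(-14 - 1*(-21)) = (24*(-6 + 9))*(-14 - 1*(-21)) = (24*3)*(-14 + 21) = 72*7 = 504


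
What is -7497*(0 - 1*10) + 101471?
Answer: 176441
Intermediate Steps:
-7497*(0 - 1*10) + 101471 = -7497*(0 - 10) + 101471 = -7497*(-10) + 101471 = 74970 + 101471 = 176441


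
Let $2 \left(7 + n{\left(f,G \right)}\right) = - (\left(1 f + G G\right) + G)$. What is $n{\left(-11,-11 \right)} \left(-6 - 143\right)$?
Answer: $\frac{16837}{2} \approx 8418.5$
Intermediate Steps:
$n{\left(f,G \right)} = -7 - \frac{G}{2} - \frac{f}{2} - \frac{G^{2}}{2}$ ($n{\left(f,G \right)} = -7 + \frac{\left(-1\right) \left(\left(1 f + G G\right) + G\right)}{2} = -7 + \frac{\left(-1\right) \left(\left(f + G^{2}\right) + G\right)}{2} = -7 + \frac{\left(-1\right) \left(G + f + G^{2}\right)}{2} = -7 + \frac{- G - f - G^{2}}{2} = -7 - \left(\frac{G}{2} + \frac{f}{2} + \frac{G^{2}}{2}\right) = -7 - \frac{G}{2} - \frac{f}{2} - \frac{G^{2}}{2}$)
$n{\left(-11,-11 \right)} \left(-6 - 143\right) = \left(-7 - - \frac{11}{2} - - \frac{11}{2} - \frac{\left(-11\right)^{2}}{2}\right) \left(-6 - 143\right) = \left(-7 + \frac{11}{2} + \frac{11}{2} - \frac{121}{2}\right) \left(-149\right) = \left(- \frac{113}{2}\right) \left(-149\right) = \frac{16837}{2}$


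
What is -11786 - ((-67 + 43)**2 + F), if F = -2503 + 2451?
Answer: -12310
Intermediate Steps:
F = -52
-11786 - ((-67 + 43)**2 + F) = -11786 - ((-67 + 43)**2 - 52) = -11786 - ((-24)**2 - 52) = -11786 - (576 - 52) = -11786 - 1*524 = -11786 - 524 = -12310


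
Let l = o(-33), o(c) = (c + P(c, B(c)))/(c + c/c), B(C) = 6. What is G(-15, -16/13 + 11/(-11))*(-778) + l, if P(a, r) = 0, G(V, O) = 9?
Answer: -224031/32 ≈ -7001.0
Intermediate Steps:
o(c) = c/(1 + c) (o(c) = (c + 0)/(c + c/c) = c/(c + 1) = c/(1 + c))
l = 33/32 (l = -33/(1 - 33) = -33/(-32) = -33*(-1/32) = 33/32 ≈ 1.0313)
G(-15, -16/13 + 11/(-11))*(-778) + l = 9*(-778) + 33/32 = -7002 + 33/32 = -224031/32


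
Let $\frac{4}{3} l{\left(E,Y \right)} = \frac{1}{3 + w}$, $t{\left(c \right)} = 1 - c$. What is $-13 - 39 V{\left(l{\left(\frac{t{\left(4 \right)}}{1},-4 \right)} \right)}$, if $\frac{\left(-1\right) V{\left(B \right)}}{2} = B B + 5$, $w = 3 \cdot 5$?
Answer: $\frac{36205}{96} \approx 377.14$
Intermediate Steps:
$w = 15$
$l{\left(E,Y \right)} = \frac{1}{24}$ ($l{\left(E,Y \right)} = \frac{3}{4 \left(3 + 15\right)} = \frac{3}{4 \cdot 18} = \frac{3}{4} \cdot \frac{1}{18} = \frac{1}{24}$)
$V{\left(B \right)} = -10 - 2 B^{2}$ ($V{\left(B \right)} = - 2 \left(B B + 5\right) = - 2 \left(B^{2} + 5\right) = - 2 \left(5 + B^{2}\right) = -10 - 2 B^{2}$)
$-13 - 39 V{\left(l{\left(\frac{t{\left(4 \right)}}{1},-4 \right)} \right)} = -13 - 39 \left(-10 - \frac{2}{576}\right) = -13 - 39 \left(-10 - \frac{1}{288}\right) = -13 - - \frac{37453}{96} = -13 + \frac{37453}{96} = \frac{36205}{96}$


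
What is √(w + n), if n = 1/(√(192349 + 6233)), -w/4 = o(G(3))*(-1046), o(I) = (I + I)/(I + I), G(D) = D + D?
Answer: √(164995248069216 + 198582*√198582)/198582 ≈ 64.684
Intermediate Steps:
G(D) = 2*D
o(I) = 1 (o(I) = (2*I)/((2*I)) = (2*I)*(1/(2*I)) = 1)
w = 4184 (w = -4*(-1046) = 4184)
n = √198582/198582 (n = 1/(√198582) = √198582/198582 ≈ 0.0022440)
√(w + n) = √(4184 + √198582/198582)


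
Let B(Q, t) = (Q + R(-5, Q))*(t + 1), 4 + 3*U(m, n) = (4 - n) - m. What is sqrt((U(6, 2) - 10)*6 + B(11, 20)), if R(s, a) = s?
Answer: 5*sqrt(2) ≈ 7.0711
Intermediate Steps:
U(m, n) = -m/3 - n/3 (U(m, n) = -4/3 + ((4 - n) - m)/3 = -4/3 + (4 - m - n)/3 = -4/3 + (4/3 - m/3 - n/3) = -m/3 - n/3)
B(Q, t) = (1 + t)*(-5 + Q) (B(Q, t) = (Q - 5)*(t + 1) = (-5 + Q)*(1 + t) = (1 + t)*(-5 + Q))
sqrt((U(6, 2) - 10)*6 + B(11, 20)) = sqrt(((-1/3*6 - 1/3*2) - 10)*6 + (-5 + 11 - 5*20 + 11*20)) = sqrt(((-2 - 2/3) - 10)*6 + (-5 + 11 - 100 + 220)) = sqrt((-8/3 - 10)*6 + 126) = sqrt(-38/3*6 + 126) = sqrt(-76 + 126) = sqrt(50) = 5*sqrt(2)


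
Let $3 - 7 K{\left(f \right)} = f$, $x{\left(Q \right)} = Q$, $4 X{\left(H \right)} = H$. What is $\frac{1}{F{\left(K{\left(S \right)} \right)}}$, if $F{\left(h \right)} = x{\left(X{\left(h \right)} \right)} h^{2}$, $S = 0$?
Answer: $\frac{1372}{27} \approx 50.815$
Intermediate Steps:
$X{\left(H \right)} = \frac{H}{4}$
$K{\left(f \right)} = \frac{3}{7} - \frac{f}{7}$
$F{\left(h \right)} = \frac{h^{3}}{4}$ ($F{\left(h \right)} = \frac{h}{4} h^{2} = \frac{h^{3}}{4}$)
$\frac{1}{F{\left(K{\left(S \right)} \right)}} = \frac{1}{\frac{1}{4} \left(\frac{3}{7} - 0\right)^{3}} = \frac{1}{\frac{1}{4} \left(\frac{3}{7} + 0\right)^{3}} = \frac{1}{\frac{1}{4} \left(\frac{3}{7}\right)^{3}} = \frac{1}{\frac{1}{4} \cdot \frac{27}{343}} = \frac{1}{\frac{27}{1372}} = \frac{1372}{27}$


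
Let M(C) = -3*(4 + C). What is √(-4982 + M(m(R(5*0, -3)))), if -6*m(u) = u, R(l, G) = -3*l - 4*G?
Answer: 2*I*√1247 ≈ 70.626*I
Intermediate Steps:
R(l, G) = -4*G - 3*l
m(u) = -u/6
M(C) = -12 - 3*C
√(-4982 + M(m(R(5*0, -3)))) = √(-4982 + (-12 - (-1)*(-4*(-3) - 15*0)/2)) = √(-4982 + (-12 - (-1)*(12 - 3*0)/2)) = √(-4982 + (-12 - (-1)*(12 + 0)/2)) = √(-4982 + (-12 - (-1)*12/2)) = √(-4982 + (-12 - 3*(-2))) = √(-4982 + (-12 + 6)) = √(-4982 - 6) = √(-4988) = 2*I*√1247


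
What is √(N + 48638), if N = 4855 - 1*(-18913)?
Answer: √72406 ≈ 269.08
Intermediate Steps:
N = 23768 (N = 4855 + 18913 = 23768)
√(N + 48638) = √(23768 + 48638) = √72406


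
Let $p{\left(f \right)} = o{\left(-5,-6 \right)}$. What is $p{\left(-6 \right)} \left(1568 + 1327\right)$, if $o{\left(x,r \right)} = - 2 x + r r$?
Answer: $133170$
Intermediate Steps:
$o{\left(x,r \right)} = r^{2} - 2 x$ ($o{\left(x,r \right)} = - 2 x + r^{2} = r^{2} - 2 x$)
$p{\left(f \right)} = 46$ ($p{\left(f \right)} = \left(-6\right)^{2} - -10 = 36 + 10 = 46$)
$p{\left(-6 \right)} \left(1568 + 1327\right) = 46 \left(1568 + 1327\right) = 46 \cdot 2895 = 133170$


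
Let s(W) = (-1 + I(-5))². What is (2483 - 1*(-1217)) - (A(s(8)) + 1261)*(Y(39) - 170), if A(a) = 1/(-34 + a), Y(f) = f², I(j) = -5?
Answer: -3401173/2 ≈ -1.7006e+6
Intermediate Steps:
s(W) = 36 (s(W) = (-1 - 5)² = (-6)² = 36)
(2483 - 1*(-1217)) - (A(s(8)) + 1261)*(Y(39) - 170) = (2483 - 1*(-1217)) - (1/(-34 + 36) + 1261)*(39² - 170) = (2483 + 1217) - (1/2 + 1261)*(1521 - 170) = 3700 - (½ + 1261)*1351 = 3700 - 2523*1351/2 = 3700 - 1*3408573/2 = 3700 - 3408573/2 = -3401173/2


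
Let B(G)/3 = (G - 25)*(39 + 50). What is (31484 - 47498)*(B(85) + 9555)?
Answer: -409558050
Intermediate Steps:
B(G) = -6675 + 267*G (B(G) = 3*((G - 25)*(39 + 50)) = 3*((-25 + G)*89) = 3*(-2225 + 89*G) = -6675 + 267*G)
(31484 - 47498)*(B(85) + 9555) = (31484 - 47498)*((-6675 + 267*85) + 9555) = -16014*((-6675 + 22695) + 9555) = -16014*(16020 + 9555) = -16014*25575 = -409558050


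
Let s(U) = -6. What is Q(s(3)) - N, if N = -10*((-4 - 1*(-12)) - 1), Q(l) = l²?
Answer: 106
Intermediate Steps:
N = -70 (N = -10*((-4 + 12) - 1) = -10*(8 - 1) = -10*7 = -70)
Q(s(3)) - N = (-6)² - 1*(-70) = 36 + 70 = 106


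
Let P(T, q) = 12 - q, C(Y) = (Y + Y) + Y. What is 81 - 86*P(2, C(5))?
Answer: 339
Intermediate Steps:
C(Y) = 3*Y (C(Y) = 2*Y + Y = 3*Y)
81 - 86*P(2, C(5)) = 81 - 86*(12 - 3*5) = 81 - 86*(12 - 1*15) = 81 - 86*(12 - 15) = 81 - 86*(-3) = 81 + 258 = 339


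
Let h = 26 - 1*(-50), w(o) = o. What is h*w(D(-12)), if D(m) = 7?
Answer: 532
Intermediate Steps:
h = 76 (h = 26 + 50 = 76)
h*w(D(-12)) = 76*7 = 532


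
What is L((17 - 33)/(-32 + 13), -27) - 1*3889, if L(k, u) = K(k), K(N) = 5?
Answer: -3884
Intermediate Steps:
L(k, u) = 5
L((17 - 33)/(-32 + 13), -27) - 1*3889 = 5 - 1*3889 = 5 - 3889 = -3884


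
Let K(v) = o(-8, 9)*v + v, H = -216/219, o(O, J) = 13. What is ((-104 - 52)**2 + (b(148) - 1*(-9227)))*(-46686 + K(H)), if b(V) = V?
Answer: -114923698146/73 ≈ -1.5743e+9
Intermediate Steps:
H = -72/73 (H = -216*1/219 = -72/73 ≈ -0.98630)
K(v) = 14*v (K(v) = 13*v + v = 14*v)
((-104 - 52)**2 + (b(148) - 1*(-9227)))*(-46686 + K(H)) = ((-104 - 52)**2 + (148 - 1*(-9227)))*(-46686 + 14*(-72/73)) = ((-156)**2 + (148 + 9227))*(-46686 - 1008/73) = (24336 + 9375)*(-3409086/73) = 33711*(-3409086/73) = -114923698146/73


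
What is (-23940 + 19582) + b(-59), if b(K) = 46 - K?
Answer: -4253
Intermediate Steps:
(-23940 + 19582) + b(-59) = (-23940 + 19582) + (46 - 1*(-59)) = -4358 + (46 + 59) = -4358 + 105 = -4253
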